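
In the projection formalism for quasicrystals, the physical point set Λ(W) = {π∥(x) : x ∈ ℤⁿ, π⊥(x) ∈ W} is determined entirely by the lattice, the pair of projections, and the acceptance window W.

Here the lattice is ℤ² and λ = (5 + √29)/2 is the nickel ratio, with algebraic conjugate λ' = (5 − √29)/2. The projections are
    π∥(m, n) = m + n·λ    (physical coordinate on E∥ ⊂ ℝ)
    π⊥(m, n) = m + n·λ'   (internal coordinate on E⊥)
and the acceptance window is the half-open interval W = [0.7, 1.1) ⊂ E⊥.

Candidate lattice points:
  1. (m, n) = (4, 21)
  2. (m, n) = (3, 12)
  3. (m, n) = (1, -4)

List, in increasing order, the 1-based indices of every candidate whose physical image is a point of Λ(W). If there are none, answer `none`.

none

λ' = (5−√29)/2 ≈ -0.19258.
#1 (4,21): internal coord 4 + (21)·λ' = -0.04423; -0.04423 ∉ [0.7, 1.1) → out
#2 (3,12): internal coord 3 + (12)·λ' = +0.68901; +0.68901 ∉ [0.7, 1.1) → out
#3 (1,-4): internal coord 1 + (-4)·λ' = +1.77033; +1.77033 ∉ [0.7, 1.1) → out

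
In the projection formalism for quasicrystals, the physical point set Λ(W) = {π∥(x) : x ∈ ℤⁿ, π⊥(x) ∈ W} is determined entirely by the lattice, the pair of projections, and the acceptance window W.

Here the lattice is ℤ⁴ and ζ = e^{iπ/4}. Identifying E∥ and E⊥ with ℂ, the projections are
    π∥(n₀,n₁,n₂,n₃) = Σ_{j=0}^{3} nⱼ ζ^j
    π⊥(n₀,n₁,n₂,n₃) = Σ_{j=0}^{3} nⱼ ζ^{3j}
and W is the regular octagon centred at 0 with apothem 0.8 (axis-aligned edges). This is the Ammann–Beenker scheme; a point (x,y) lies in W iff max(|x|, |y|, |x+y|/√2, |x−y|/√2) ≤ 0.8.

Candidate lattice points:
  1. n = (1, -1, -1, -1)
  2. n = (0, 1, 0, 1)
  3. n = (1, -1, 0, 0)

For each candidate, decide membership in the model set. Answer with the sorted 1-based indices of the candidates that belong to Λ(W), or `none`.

none

π⊥(n) = n₀ + n₁ζ³ + n₂ζ⁶ + n₃ζ⁹ where ζ = e^{iπ/4}.
#1 (1, -1, -1, -1): internal (1.00000, -0.41421); octagon support 1.00000 vs apothem 0.8 → ∉ W
#2 (0, 1, 0, 1): internal (0.00000, 1.41421); octagon support 1.41421 vs apothem 0.8 → ∉ W
#3 (1, -1, 0, 0): internal (1.70711, -0.70711); octagon support 1.70711 vs apothem 0.8 → ∉ W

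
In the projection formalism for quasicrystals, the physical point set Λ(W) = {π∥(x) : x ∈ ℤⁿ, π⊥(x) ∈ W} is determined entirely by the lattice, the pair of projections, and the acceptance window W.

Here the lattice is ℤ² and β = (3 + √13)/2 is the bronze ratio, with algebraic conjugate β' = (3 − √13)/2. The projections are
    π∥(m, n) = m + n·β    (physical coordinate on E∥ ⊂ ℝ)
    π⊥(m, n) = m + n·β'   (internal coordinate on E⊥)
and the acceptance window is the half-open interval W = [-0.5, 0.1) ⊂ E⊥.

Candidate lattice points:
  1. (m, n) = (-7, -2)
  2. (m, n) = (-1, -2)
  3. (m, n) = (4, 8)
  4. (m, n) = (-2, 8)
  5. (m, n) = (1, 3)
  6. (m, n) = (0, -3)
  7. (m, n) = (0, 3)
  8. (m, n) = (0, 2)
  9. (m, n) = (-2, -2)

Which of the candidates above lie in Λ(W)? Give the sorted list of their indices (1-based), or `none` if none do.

2, 5

β' = (3−√13)/2 ≈ -0.3028.
#1 (-7,-2): internal coord -7 + (-2)·β' = -6.3944; -6.3944 ∉ [-0.5, 0.1) → out
#2 (-1,-2): internal coord -1 + (-2)·β' = -0.3944; -0.3944 ∈ [-0.5, 0.1) → IN Λ
#3 (4,8): internal coord 4 + (8)·β' = +1.5778; +1.5778 ∉ [-0.5, 0.1) → out
#4 (-2,8): internal coord -2 + (8)·β' = -4.4222; -4.4222 ∉ [-0.5, 0.1) → out
#5 (1,3): internal coord 1 + (3)·β' = +0.0917; +0.0917 ∈ [-0.5, 0.1) → IN Λ
#6 (0,-3): internal coord 0 + (-3)·β' = +0.9083; +0.9083 ∉ [-0.5, 0.1) → out
#7 (0,3): internal coord 0 + (3)·β' = -0.9083; -0.9083 ∉ [-0.5, 0.1) → out
#8 (0,2): internal coord 0 + (2)·β' = -0.6056; -0.6056 ∉ [-0.5, 0.1) → out
#9 (-2,-2): internal coord -2 + (-2)·β' = -1.3944; -1.3944 ∉ [-0.5, 0.1) → out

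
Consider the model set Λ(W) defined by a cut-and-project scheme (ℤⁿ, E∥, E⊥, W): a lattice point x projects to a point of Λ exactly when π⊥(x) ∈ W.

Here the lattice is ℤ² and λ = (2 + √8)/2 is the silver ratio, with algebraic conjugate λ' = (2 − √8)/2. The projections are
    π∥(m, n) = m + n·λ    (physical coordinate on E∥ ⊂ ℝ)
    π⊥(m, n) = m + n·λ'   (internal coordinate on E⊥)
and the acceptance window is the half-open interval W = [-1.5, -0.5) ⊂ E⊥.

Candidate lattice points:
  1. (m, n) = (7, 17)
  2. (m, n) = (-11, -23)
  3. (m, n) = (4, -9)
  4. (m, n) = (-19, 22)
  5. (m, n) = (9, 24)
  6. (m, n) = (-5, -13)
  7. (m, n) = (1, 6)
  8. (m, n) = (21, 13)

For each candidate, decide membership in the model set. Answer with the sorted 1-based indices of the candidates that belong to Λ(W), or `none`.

2, 5, 7

λ' = (2−√8)/2 ≈ -0.4142.
[1] lift (7,17): star map gives -0.0416; window check -1.5 ≤ -0.0416 < -0.5 is false → out
[2] lift (-11,-23): star map gives -1.4731; window check -1.5 ≤ -1.4731 < -0.5 is true → IN Λ
[3] lift (4,-9): star map gives 7.7279; window check -1.5 ≤ 7.7279 < -0.5 is false → out
[4] lift (-19,22): star map gives -28.1127; window check -1.5 ≤ -28.1127 < -0.5 is false → out
[5] lift (9,24): star map gives -0.9411; window check -1.5 ≤ -0.9411 < -0.5 is true → IN Λ
[6] lift (-5,-13): star map gives 0.3848; window check -1.5 ≤ 0.3848 < -0.5 is false → out
[7] lift (1,6): star map gives -1.4853; window check -1.5 ≤ -1.4853 < -0.5 is true → IN Λ
[8] lift (21,13): star map gives 15.6152; window check -1.5 ≤ 15.6152 < -0.5 is false → out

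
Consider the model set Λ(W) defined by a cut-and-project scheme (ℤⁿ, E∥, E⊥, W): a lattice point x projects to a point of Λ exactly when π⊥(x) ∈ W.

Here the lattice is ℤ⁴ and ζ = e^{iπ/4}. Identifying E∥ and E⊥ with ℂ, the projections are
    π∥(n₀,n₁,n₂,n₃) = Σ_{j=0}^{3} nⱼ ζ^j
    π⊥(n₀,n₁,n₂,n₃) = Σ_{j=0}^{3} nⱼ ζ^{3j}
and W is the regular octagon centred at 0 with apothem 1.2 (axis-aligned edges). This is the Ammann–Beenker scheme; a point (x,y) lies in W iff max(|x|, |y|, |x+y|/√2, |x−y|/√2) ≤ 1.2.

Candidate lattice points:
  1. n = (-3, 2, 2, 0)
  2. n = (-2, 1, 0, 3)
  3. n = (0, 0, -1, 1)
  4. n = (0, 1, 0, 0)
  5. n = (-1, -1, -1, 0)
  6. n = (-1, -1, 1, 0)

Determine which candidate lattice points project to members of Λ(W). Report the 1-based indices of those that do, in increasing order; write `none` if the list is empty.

4, 5

π⊥(n) = n₀ + n₁ζ³ + n₂ζ⁶ + n₃ζ⁹ where ζ = e^{iπ/4}.
#1 (-3, 2, 2, 0): internal (-4.41421, -0.58579); octagon support 4.41421 vs apothem 1.2 → ∉ W
#2 (-2, 1, 0, 3): internal (-0.58579, 2.82843); octagon support 2.82843 vs apothem 1.2 → ∉ W
#3 (0, 0, -1, 1): internal (0.70711, 1.70711); octagon support 1.70711 vs apothem 1.2 → ∉ W
#4 (0, 1, 0, 0): internal (-0.70711, 0.70711); octagon support 1.00000 vs apothem 1.2 → ∈ W
#5 (-1, -1, -1, 0): internal (-0.29289, 0.29289); octagon support 0.41421 vs apothem 1.2 → ∈ W
#6 (-1, -1, 1, 0): internal (-0.29289, -1.70711); octagon support 1.70711 vs apothem 1.2 → ∉ W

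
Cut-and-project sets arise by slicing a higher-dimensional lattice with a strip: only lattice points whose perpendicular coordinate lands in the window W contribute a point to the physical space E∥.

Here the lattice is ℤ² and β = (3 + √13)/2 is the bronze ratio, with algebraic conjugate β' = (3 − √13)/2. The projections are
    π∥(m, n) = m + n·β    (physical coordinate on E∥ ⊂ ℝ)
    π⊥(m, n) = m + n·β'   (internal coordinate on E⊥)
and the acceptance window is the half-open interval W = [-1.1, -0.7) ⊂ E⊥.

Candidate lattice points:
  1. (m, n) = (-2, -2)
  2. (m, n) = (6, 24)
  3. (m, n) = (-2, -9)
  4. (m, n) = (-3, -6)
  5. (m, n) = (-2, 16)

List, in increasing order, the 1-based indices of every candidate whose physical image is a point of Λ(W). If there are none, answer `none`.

none

β' = (3−√13)/2 ≈ -0.3028.
candidate 1: (m,n)=(-2,-2) → π∥ = -2-2·β ≈ -8.6056, π⊥ = -2-2·β' ≈ -1.3944 ∉ [-1.1, -0.7) ⇒ out
candidate 2: (m,n)=(6,24) → π∥ = 6+24·β ≈ 85.2666, π⊥ = 6+24·β' ≈ -1.2666 ∉ [-1.1, -0.7) ⇒ out
candidate 3: (m,n)=(-2,-9) → π∥ = -2-9·β ≈ -31.7250, π⊥ = -2-9·β' ≈ 0.7250 ∉ [-1.1, -0.7) ⇒ out
candidate 4: (m,n)=(-3,-6) → π∥ = -3-6·β ≈ -22.8167, π⊥ = -3-6·β' ≈ -1.1833 ∉ [-1.1, -0.7) ⇒ out
candidate 5: (m,n)=(-2,16) → π∥ = -2+16·β ≈ 50.8444, π⊥ = -2+16·β' ≈ -6.8444 ∉ [-1.1, -0.7) ⇒ out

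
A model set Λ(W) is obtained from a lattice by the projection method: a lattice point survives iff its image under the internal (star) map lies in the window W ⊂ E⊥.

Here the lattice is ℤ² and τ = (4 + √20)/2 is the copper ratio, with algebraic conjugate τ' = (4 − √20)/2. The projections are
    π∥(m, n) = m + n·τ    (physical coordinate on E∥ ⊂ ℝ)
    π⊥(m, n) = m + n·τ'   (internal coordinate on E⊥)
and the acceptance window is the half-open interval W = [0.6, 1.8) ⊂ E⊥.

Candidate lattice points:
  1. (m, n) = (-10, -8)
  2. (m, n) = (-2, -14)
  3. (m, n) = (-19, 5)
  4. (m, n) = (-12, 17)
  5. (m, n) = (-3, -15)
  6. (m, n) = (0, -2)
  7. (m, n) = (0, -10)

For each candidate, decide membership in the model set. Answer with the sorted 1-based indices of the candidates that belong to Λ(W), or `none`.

Compute τ' = (4−√20)/2 = -0.236068, so π⊥(m,n) = m -0.236068·n.
#1 (-10,-8): internal coord -10 + (-8)·τ' = -8.111456; -8.111456 ∉ [0.6, 1.8) → out
#2 (-2,-14): internal coord -2 + (-14)·τ' = +1.304952; +1.304952 ∈ [0.6, 1.8) → IN Λ
#3 (-19,5): internal coord -19 + (5)·τ' = -20.180340; -20.180340 ∉ [0.6, 1.8) → out
#4 (-12,17): internal coord -12 + (17)·τ' = -16.013156; -16.013156 ∉ [0.6, 1.8) → out
#5 (-3,-15): internal coord -3 + (-15)·τ' = +0.541020; +0.541020 ∉ [0.6, 1.8) → out
#6 (0,-2): internal coord 0 + (-2)·τ' = +0.472136; +0.472136 ∉ [0.6, 1.8) → out
#7 (0,-10): internal coord 0 + (-10)·τ' = +2.360680; +2.360680 ∉ [0.6, 1.8) → out

2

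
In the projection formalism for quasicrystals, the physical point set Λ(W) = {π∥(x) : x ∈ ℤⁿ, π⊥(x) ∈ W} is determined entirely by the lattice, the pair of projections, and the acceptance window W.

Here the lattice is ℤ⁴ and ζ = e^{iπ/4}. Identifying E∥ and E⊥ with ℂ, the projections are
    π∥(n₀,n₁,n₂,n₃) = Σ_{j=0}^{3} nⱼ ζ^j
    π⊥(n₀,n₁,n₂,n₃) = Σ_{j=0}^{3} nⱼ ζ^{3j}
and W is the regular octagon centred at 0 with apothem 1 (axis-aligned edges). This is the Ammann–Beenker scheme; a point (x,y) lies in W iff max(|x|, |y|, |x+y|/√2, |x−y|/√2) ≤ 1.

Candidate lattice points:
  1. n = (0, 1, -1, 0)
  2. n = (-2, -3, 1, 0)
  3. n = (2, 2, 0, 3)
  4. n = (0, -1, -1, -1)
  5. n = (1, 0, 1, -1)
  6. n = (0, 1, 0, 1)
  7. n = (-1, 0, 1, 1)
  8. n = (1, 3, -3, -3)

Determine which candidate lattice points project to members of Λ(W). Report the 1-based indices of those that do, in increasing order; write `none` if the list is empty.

With ζ = e^{iπ/4} the internal vectors are ζ^0,ζ^3,ζ^6,ζ^9.
#1 (0, 1, -1, 0): internal (-0.7071, 1.7071); octagon support 1.7071 vs apothem 1 → ∉ W
#2 (-2, -3, 1, 0): internal (0.1213, -3.1213); octagon support 3.1213 vs apothem 1 → ∉ W
#3 (2, 2, 0, 3): internal (2.7071, 3.5355); octagon support 4.4142 vs apothem 1 → ∉ W
#4 (0, -1, -1, -1): internal (0.0000, -0.4142); octagon support 0.4142 vs apothem 1 → ∈ W
#5 (1, 0, 1, -1): internal (0.2929, -1.7071); octagon support 1.7071 vs apothem 1 → ∉ W
#6 (0, 1, 0, 1): internal (0.0000, 1.4142); octagon support 1.4142 vs apothem 1 → ∉ W
#7 (-1, 0, 1, 1): internal (-0.2929, -0.2929); octagon support 0.4142 vs apothem 1 → ∈ W
#8 (1, 3, -3, -3): internal (-3.2426, 3.0000); octagon support 4.4142 vs apothem 1 → ∉ W

4, 7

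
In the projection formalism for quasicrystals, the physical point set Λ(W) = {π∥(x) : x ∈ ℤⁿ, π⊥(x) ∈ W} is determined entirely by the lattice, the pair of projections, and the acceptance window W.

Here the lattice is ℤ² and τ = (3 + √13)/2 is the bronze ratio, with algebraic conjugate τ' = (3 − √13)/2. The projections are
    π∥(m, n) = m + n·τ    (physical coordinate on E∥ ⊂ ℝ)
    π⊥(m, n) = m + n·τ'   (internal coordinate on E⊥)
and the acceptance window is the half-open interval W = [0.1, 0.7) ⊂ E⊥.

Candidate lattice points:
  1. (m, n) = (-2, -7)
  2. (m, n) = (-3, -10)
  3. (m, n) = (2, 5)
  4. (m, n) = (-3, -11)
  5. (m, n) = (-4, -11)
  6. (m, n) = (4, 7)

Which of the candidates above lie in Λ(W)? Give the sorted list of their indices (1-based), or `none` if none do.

Compute τ' = (3−√13)/2 = -0.30278, so π⊥(m,n) = m -0.30278·n.
[1] lift (-2,-7): star map gives 0.11943; window check 0.1 ≤ 0.11943 < 0.7 is true → IN Λ
[2] lift (-3,-10): star map gives 0.02776; window check 0.1 ≤ 0.02776 < 0.7 is false → out
[3] lift (2,5): star map gives 0.48612; window check 0.1 ≤ 0.48612 < 0.7 is true → IN Λ
[4] lift (-3,-11): star map gives 0.33053; window check 0.1 ≤ 0.33053 < 0.7 is true → IN Λ
[5] lift (-4,-11): star map gives -0.66947; window check 0.1 ≤ -0.66947 < 0.7 is false → out
[6] lift (4,7): star map gives 1.88057; window check 0.1 ≤ 1.88057 < 0.7 is false → out

1, 3, 4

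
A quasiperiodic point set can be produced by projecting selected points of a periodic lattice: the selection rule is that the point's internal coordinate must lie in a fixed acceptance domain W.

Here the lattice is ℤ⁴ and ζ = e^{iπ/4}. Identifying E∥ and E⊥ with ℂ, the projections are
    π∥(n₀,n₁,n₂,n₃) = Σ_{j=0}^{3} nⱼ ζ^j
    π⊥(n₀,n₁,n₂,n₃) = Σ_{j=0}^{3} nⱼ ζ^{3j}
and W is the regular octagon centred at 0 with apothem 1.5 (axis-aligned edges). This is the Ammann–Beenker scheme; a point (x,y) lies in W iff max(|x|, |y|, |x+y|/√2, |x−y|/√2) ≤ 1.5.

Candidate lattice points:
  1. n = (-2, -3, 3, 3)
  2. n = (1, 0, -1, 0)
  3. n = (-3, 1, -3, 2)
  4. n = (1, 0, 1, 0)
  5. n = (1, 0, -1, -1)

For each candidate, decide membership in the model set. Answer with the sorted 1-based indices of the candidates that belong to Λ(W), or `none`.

π⊥(n) = n₀ + n₁ζ³ + n₂ζ⁶ + n₃ζ⁹ where ζ = e^{iπ/4}.
candidate 1: n = (-2, -3, 3, 3) → π⊥ ≈ (+2.24264, -3.00000); max(|x|,|y|,|x±y|/√2) = 3.70711 > 1.5 ⇒ ∉ W
candidate 2: n = (1, 0, -1, 0) → π⊥ ≈ (+1.00000, +1.00000); max(|x|,|y|,|x±y|/√2) = 1.41421 ≤ 1.5 ⇒ ∈ W
candidate 3: n = (-3, 1, -3, 2) → π⊥ ≈ (-2.29289, +5.12132); max(|x|,|y|,|x±y|/√2) = 5.24264 > 1.5 ⇒ ∉ W
candidate 4: n = (1, 0, 1, 0) → π⊥ ≈ (+1.00000, -1.00000); max(|x|,|y|,|x±y|/√2) = 1.41421 ≤ 1.5 ⇒ ∈ W
candidate 5: n = (1, 0, -1, -1) → π⊥ ≈ (+0.29289, +0.29289); max(|x|,|y|,|x±y|/√2) = 0.41421 ≤ 1.5 ⇒ ∈ W

2, 4, 5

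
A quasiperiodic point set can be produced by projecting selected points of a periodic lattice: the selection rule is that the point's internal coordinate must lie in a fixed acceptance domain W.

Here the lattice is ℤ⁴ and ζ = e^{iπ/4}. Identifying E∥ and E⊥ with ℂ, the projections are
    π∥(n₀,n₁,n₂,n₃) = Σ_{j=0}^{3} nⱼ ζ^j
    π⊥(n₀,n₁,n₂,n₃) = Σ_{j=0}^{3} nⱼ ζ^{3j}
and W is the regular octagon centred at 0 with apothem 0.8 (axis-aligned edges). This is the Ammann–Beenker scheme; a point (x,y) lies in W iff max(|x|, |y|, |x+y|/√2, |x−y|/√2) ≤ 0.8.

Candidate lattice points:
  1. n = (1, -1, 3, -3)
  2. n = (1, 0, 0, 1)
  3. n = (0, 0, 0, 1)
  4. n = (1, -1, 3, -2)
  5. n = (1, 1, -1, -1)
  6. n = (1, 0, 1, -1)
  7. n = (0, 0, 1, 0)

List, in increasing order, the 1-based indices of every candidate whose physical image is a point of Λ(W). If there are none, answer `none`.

π⊥(n) = n₀ + n₁ζ³ + n₂ζ⁶ + n₃ζ⁹ where ζ = e^{iπ/4}.
#1 (1, -1, 3, -3): internal (-0.4142, -5.8284); octagon support 5.8284 vs apothem 0.8 → ∉ W
#2 (1, 0, 0, 1): internal (1.7071, 0.7071); octagon support 1.7071 vs apothem 0.8 → ∉ W
#3 (0, 0, 0, 1): internal (0.7071, 0.7071); octagon support 1.0000 vs apothem 0.8 → ∉ W
#4 (1, -1, 3, -2): internal (0.2929, -5.1213); octagon support 5.1213 vs apothem 0.8 → ∉ W
#5 (1, 1, -1, -1): internal (-0.4142, 1.0000); octagon support 1.0000 vs apothem 0.8 → ∉ W
#6 (1, 0, 1, -1): internal (0.2929, -1.7071); octagon support 1.7071 vs apothem 0.8 → ∉ W
#7 (0, 0, 1, 0): internal (0.0000, -1.0000); octagon support 1.0000 vs apothem 0.8 → ∉ W

none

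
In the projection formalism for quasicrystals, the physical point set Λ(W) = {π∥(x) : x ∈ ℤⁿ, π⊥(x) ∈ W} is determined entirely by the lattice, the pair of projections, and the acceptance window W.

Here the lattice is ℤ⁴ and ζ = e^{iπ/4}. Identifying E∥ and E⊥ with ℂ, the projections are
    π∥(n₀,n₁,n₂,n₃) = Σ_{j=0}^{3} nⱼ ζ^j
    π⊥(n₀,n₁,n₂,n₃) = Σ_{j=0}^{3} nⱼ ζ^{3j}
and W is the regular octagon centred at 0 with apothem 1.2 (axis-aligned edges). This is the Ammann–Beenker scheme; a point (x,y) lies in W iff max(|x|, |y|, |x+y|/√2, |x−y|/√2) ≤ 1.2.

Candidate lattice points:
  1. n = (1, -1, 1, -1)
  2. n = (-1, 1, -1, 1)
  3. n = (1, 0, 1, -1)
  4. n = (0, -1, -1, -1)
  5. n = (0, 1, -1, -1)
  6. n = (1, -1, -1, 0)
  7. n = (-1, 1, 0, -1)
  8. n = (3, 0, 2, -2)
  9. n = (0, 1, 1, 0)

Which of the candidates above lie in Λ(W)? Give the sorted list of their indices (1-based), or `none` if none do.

4, 9

π⊥(n) = n₀ + n₁ζ³ + n₂ζ⁶ + n₃ζ⁹ where ζ = e^{iπ/4}.
#1 (1, -1, 1, -1): internal (1.00000, -2.41421); octagon support 2.41421 vs apothem 1.2 → ∉ W
#2 (-1, 1, -1, 1): internal (-1.00000, 2.41421); octagon support 2.41421 vs apothem 1.2 → ∉ W
#3 (1, 0, 1, -1): internal (0.29289, -1.70711); octagon support 1.70711 vs apothem 1.2 → ∉ W
#4 (0, -1, -1, -1): internal (0.00000, -0.41421); octagon support 0.41421 vs apothem 1.2 → ∈ W
#5 (0, 1, -1, -1): internal (-1.41421, 1.00000); octagon support 1.70711 vs apothem 1.2 → ∉ W
#6 (1, -1, -1, 0): internal (1.70711, 0.29289); octagon support 1.70711 vs apothem 1.2 → ∉ W
#7 (-1, 1, 0, -1): internal (-2.41421, 0.00000); octagon support 2.41421 vs apothem 1.2 → ∉ W
#8 (3, 0, 2, -2): internal (1.58579, -3.41421); octagon support 3.53553 vs apothem 1.2 → ∉ W
#9 (0, 1, 1, 0): internal (-0.70711, -0.29289); octagon support 0.70711 vs apothem 1.2 → ∈ W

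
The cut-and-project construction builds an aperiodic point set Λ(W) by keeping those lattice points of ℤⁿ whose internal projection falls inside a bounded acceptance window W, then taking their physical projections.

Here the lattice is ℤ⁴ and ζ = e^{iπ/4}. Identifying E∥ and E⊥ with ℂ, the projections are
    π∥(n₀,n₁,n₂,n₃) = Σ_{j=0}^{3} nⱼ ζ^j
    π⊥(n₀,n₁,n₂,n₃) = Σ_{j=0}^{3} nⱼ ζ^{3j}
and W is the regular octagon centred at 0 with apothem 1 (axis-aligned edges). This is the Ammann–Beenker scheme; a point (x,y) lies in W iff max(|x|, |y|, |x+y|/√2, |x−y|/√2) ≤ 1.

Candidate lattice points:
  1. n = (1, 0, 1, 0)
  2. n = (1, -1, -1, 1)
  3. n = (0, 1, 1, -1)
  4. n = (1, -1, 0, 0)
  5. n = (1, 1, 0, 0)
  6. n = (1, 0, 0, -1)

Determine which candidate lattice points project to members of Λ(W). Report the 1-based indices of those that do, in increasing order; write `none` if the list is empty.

Internal map: ζ^{3j} for j=0..3 gives (1,0), (−√2/2,√2/2), (0,−1), (√2/2,√2/2).
candidate 1: n = (1, 0, 1, 0) → π⊥ ≈ (+1.0000, -1.0000); max(|x|,|y|,|x±y|/√2) = 1.4142 > 1 ⇒ ∉ W
candidate 2: n = (1, -1, -1, 1) → π⊥ ≈ (+2.4142, +1.0000); max(|x|,|y|,|x±y|/√2) = 2.4142 > 1 ⇒ ∉ W
candidate 3: n = (0, 1, 1, -1) → π⊥ ≈ (-1.4142, -1.0000); max(|x|,|y|,|x±y|/√2) = 1.7071 > 1 ⇒ ∉ W
candidate 4: n = (1, -1, 0, 0) → π⊥ ≈ (+1.7071, -0.7071); max(|x|,|y|,|x±y|/√2) = 1.7071 > 1 ⇒ ∉ W
candidate 5: n = (1, 1, 0, 0) → π⊥ ≈ (+0.2929, +0.7071); max(|x|,|y|,|x±y|/√2) = 0.7071 ≤ 1 ⇒ ∈ W
candidate 6: n = (1, 0, 0, -1) → π⊥ ≈ (+0.2929, -0.7071); max(|x|,|y|,|x±y|/√2) = 0.7071 ≤ 1 ⇒ ∈ W

5, 6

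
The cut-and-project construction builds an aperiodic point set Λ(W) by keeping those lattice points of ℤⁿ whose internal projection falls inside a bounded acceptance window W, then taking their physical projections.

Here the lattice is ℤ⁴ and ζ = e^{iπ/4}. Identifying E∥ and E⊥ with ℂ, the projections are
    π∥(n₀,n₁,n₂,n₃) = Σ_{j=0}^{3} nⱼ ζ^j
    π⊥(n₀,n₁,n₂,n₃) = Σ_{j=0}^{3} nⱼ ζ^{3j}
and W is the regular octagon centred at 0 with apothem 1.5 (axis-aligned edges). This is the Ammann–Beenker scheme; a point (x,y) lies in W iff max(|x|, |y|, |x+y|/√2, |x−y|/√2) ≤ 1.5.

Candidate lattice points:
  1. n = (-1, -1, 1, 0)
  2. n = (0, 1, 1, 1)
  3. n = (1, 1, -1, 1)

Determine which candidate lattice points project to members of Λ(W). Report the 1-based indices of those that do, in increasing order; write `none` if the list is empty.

2

With ζ = e^{iπ/4} the internal vectors are ζ^0,ζ^3,ζ^6,ζ^9.
#1 (-1, -1, 1, 0): internal (-0.29289, -1.70711); octagon support 1.70711 vs apothem 1.5 → ∉ W
#2 (0, 1, 1, 1): internal (0.00000, 0.41421); octagon support 0.41421 vs apothem 1.5 → ∈ W
#3 (1, 1, -1, 1): internal (1.00000, 2.41421); octagon support 2.41421 vs apothem 1.5 → ∉ W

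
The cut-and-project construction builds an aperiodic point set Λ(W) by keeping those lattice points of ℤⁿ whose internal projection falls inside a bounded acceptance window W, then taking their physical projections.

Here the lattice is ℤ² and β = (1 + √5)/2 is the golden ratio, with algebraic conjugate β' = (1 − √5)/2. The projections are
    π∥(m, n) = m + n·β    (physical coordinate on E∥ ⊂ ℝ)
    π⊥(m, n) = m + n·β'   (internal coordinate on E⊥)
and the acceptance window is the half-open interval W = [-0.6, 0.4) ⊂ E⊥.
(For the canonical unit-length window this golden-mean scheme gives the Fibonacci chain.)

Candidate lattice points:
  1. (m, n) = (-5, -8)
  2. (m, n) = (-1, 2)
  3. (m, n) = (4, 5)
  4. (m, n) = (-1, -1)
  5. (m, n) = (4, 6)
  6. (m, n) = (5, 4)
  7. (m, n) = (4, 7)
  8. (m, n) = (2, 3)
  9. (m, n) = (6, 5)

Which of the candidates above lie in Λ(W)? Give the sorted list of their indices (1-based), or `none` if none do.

Compute β' = (1−√5)/2 = -0.618034, so π⊥(m,n) = m -0.618034·n.
candidate 1: (m,n)=(-5,-8) → π∥ = -5-8·β ≈ -17.944272, π⊥ = -5-8·β' ≈ -0.055728 ∈ [-0.6, 0.4) ⇒ IN Λ
candidate 2: (m,n)=(-1,2) → π∥ = -1+2·β ≈ 2.236068, π⊥ = -1+2·β' ≈ -2.236068 ∉ [-0.6, 0.4) ⇒ out
candidate 3: (m,n)=(4,5) → π∥ = 4+5·β ≈ 12.090170, π⊥ = 4+5·β' ≈ 0.909830 ∉ [-0.6, 0.4) ⇒ out
candidate 4: (m,n)=(-1,-1) → π∥ = -1-1·β ≈ -2.618034, π⊥ = -1-1·β' ≈ -0.381966 ∈ [-0.6, 0.4) ⇒ IN Λ
candidate 5: (m,n)=(4,6) → π∥ = 4+6·β ≈ 13.708204, π⊥ = 4+6·β' ≈ 0.291796 ∈ [-0.6, 0.4) ⇒ IN Λ
candidate 6: (m,n)=(5,4) → π∥ = 5+4·β ≈ 11.472136, π⊥ = 5+4·β' ≈ 2.527864 ∉ [-0.6, 0.4) ⇒ out
candidate 7: (m,n)=(4,7) → π∥ = 4+7·β ≈ 15.326238, π⊥ = 4+7·β' ≈ -0.326238 ∈ [-0.6, 0.4) ⇒ IN Λ
candidate 8: (m,n)=(2,3) → π∥ = 2+3·β ≈ 6.854102, π⊥ = 2+3·β' ≈ 0.145898 ∈ [-0.6, 0.4) ⇒ IN Λ
candidate 9: (m,n)=(6,5) → π∥ = 6+5·β ≈ 14.090170, π⊥ = 6+5·β' ≈ 2.909830 ∉ [-0.6, 0.4) ⇒ out

1, 4, 5, 7, 8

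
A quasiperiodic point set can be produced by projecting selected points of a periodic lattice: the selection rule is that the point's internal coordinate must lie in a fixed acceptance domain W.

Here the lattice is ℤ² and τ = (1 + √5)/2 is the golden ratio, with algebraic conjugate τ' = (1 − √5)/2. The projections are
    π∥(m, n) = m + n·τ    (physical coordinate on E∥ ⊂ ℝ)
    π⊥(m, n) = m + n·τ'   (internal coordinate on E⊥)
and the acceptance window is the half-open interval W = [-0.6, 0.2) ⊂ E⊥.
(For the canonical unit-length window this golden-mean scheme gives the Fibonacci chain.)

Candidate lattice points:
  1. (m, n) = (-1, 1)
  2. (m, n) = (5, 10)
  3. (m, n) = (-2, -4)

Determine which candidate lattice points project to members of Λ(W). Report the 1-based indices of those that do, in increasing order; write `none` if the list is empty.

none

Compute τ' = (1−√5)/2 = -0.6180, so π⊥(m,n) = m -0.6180·n.
candidate 1: (m,n)=(-1,1) → π∥ = -1+1·τ ≈ 0.6180, π⊥ = -1+1·τ' ≈ -1.6180 ∉ [-0.6, 0.2) ⇒ out
candidate 2: (m,n)=(5,10) → π∥ = 5+10·τ ≈ 21.1803, π⊥ = 5+10·τ' ≈ -1.1803 ∉ [-0.6, 0.2) ⇒ out
candidate 3: (m,n)=(-2,-4) → π∥ = -2-4·τ ≈ -8.4721, π⊥ = -2-4·τ' ≈ 0.4721 ∉ [-0.6, 0.2) ⇒ out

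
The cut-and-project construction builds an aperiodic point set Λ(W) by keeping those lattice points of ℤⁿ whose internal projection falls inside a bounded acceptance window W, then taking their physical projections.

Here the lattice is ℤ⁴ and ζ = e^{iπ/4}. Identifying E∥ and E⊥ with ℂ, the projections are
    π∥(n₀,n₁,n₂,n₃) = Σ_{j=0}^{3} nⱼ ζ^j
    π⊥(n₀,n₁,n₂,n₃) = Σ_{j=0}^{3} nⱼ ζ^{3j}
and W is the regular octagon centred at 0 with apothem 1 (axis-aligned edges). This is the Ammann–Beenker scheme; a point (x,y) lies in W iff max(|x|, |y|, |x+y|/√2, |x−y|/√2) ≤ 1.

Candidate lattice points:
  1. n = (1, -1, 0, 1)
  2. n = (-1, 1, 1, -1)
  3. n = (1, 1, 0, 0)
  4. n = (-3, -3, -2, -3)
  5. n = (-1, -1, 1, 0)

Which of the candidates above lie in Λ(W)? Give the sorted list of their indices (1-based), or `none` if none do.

π⊥(n) = n₀ + n₁ζ³ + n₂ζ⁶ + n₃ζ⁹ where ζ = e^{iπ/4}.
candidate 1: n = (1, -1, 0, 1) → π⊥ ≈ (+2.41421, +0.00000); max(|x|,|y|,|x±y|/√2) = 2.41421 > 1 ⇒ ∉ W
candidate 2: n = (-1, 1, 1, -1) → π⊥ ≈ (-2.41421, -1.00000); max(|x|,|y|,|x±y|/√2) = 2.41421 > 1 ⇒ ∉ W
candidate 3: n = (1, 1, 0, 0) → π⊥ ≈ (+0.29289, +0.70711); max(|x|,|y|,|x±y|/√2) = 0.70711 ≤ 1 ⇒ ∈ W
candidate 4: n = (-3, -3, -2, -3) → π⊥ ≈ (-3.00000, -2.24264); max(|x|,|y|,|x±y|/√2) = 3.70711 > 1 ⇒ ∉ W
candidate 5: n = (-1, -1, 1, 0) → π⊥ ≈ (-0.29289, -1.70711); max(|x|,|y|,|x±y|/√2) = 1.70711 > 1 ⇒ ∉ W

3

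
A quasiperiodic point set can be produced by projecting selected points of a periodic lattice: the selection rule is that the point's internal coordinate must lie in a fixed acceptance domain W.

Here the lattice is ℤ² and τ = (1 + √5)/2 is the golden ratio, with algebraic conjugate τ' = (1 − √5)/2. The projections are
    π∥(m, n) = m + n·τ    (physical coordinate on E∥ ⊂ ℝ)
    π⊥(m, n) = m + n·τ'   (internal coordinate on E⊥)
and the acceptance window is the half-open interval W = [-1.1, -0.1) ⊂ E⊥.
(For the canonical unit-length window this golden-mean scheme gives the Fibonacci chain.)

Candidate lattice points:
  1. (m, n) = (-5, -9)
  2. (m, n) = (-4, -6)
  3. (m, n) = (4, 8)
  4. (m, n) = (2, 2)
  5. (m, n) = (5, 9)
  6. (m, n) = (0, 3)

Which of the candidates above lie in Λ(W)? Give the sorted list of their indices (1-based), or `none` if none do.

2, 3, 5

τ' = (1−√5)/2 ≈ -0.618034.
#1 (-5,-9): internal coord -5 + (-9)·τ' = +0.562306; +0.562306 ∉ [-1.1, -0.1) → out
#2 (-4,-6): internal coord -4 + (-6)·τ' = -0.291796; -0.291796 ∈ [-1.1, -0.1) → IN Λ
#3 (4,8): internal coord 4 + (8)·τ' = -0.944272; -0.944272 ∈ [-1.1, -0.1) → IN Λ
#4 (2,2): internal coord 2 + (2)·τ' = +0.763932; +0.763932 ∉ [-1.1, -0.1) → out
#5 (5,9): internal coord 5 + (9)·τ' = -0.562306; -0.562306 ∈ [-1.1, -0.1) → IN Λ
#6 (0,3): internal coord 0 + (3)·τ' = -1.854102; -1.854102 ∉ [-1.1, -0.1) → out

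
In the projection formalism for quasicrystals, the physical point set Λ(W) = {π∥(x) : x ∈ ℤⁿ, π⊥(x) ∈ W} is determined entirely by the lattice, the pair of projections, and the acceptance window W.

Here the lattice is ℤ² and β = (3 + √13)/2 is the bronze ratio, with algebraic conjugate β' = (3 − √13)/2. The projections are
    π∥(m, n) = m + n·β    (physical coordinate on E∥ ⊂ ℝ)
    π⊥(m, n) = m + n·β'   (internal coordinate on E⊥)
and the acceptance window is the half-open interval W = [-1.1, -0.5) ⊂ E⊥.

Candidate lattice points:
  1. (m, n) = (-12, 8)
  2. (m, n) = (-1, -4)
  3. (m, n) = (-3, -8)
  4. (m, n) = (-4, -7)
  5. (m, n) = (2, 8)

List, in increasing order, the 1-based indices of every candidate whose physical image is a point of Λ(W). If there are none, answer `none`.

Compute β' = (3−√13)/2 = -0.3028, so π⊥(m,n) = m -0.3028·n.
candidate 1: (m,n)=(-12,8) → π∥ = -12+8·β ≈ 14.4222, π⊥ = -12+8·β' ≈ -14.4222 ∉ [-1.1, -0.5) ⇒ out
candidate 2: (m,n)=(-1,-4) → π∥ = -1-4·β ≈ -14.2111, π⊥ = -1-4·β' ≈ 0.2111 ∉ [-1.1, -0.5) ⇒ out
candidate 3: (m,n)=(-3,-8) → π∥ = -3-8·β ≈ -29.4222, π⊥ = -3-8·β' ≈ -0.5778 ∈ [-1.1, -0.5) ⇒ IN Λ
candidate 4: (m,n)=(-4,-7) → π∥ = -4-7·β ≈ -27.1194, π⊥ = -4-7·β' ≈ -1.8806 ∉ [-1.1, -0.5) ⇒ out
candidate 5: (m,n)=(2,8) → π∥ = 2+8·β ≈ 28.4222, π⊥ = 2+8·β' ≈ -0.4222 ∉ [-1.1, -0.5) ⇒ out

3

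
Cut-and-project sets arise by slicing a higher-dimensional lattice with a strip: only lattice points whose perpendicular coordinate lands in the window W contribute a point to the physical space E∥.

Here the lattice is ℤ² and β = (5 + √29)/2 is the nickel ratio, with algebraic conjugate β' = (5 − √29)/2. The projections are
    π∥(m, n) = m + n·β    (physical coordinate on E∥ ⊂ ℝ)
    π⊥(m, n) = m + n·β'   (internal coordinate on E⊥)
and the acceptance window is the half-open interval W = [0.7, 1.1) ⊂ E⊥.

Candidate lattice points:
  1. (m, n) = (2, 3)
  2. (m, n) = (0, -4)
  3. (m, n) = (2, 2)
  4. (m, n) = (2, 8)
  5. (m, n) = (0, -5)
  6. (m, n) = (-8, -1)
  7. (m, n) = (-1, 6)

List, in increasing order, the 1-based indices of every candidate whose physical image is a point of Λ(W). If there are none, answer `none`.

β' = (5−√29)/2 ≈ -0.19258.
candidate 1: (m,n)=(2,3) → π∥ = 2+3·β ≈ 17.57775, π⊥ = 2+3·β' ≈ 1.42225 ∉ [0.7, 1.1) ⇒ out
candidate 2: (m,n)=(0,-4) → π∥ = 0-4·β ≈ -20.77033, π⊥ = 0-4·β' ≈ 0.77033 ∈ [0.7, 1.1) ⇒ IN Λ
candidate 3: (m,n)=(2,2) → π∥ = 2+2·β ≈ 12.38516, π⊥ = 2+2·β' ≈ 1.61484 ∉ [0.7, 1.1) ⇒ out
candidate 4: (m,n)=(2,8) → π∥ = 2+8·β ≈ 43.54066, π⊥ = 2+8·β' ≈ 0.45934 ∉ [0.7, 1.1) ⇒ out
candidate 5: (m,n)=(0,-5) → π∥ = 0-5·β ≈ -25.96291, π⊥ = 0-5·β' ≈ 0.96291 ∈ [0.7, 1.1) ⇒ IN Λ
candidate 6: (m,n)=(-8,-1) → π∥ = -8-1·β ≈ -13.19258, π⊥ = -8-1·β' ≈ -7.80742 ∉ [0.7, 1.1) ⇒ out
candidate 7: (m,n)=(-1,6) → π∥ = -1+6·β ≈ 30.15549, π⊥ = -1+6·β' ≈ -2.15549 ∉ [0.7, 1.1) ⇒ out

2, 5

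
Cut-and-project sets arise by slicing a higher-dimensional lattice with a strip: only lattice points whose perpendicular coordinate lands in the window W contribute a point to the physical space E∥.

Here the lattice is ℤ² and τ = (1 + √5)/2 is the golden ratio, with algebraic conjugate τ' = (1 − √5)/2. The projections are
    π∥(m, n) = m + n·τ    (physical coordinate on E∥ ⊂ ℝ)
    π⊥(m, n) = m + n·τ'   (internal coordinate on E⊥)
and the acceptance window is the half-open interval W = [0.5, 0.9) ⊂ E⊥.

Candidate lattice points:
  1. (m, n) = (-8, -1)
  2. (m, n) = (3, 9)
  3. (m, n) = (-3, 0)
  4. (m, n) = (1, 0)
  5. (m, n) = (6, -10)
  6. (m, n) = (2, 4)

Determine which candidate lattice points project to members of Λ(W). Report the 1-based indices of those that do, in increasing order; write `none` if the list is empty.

none

Compute τ' = (1−√5)/2 = -0.618034, so π⊥(m,n) = m -0.618034·n.
candidate 1: (m,n)=(-8,-1) → π∥ = -8-1·τ ≈ -9.618034, π⊥ = -8-1·τ' ≈ -7.381966 ∉ [0.5, 0.9) ⇒ out
candidate 2: (m,n)=(3,9) → π∥ = 3+9·τ ≈ 17.562306, π⊥ = 3+9·τ' ≈ -2.562306 ∉ [0.5, 0.9) ⇒ out
candidate 3: (m,n)=(-3,0) → π∥ = -3+0·τ ≈ -3.000000, π⊥ = -3+0·τ' ≈ -3.000000 ∉ [0.5, 0.9) ⇒ out
candidate 4: (m,n)=(1,0) → π∥ = 1+0·τ ≈ 1.000000, π⊥ = 1+0·τ' ≈ 1.000000 ∉ [0.5, 0.9) ⇒ out
candidate 5: (m,n)=(6,-10) → π∥ = 6-10·τ ≈ -10.180340, π⊥ = 6-10·τ' ≈ 12.180340 ∉ [0.5, 0.9) ⇒ out
candidate 6: (m,n)=(2,4) → π∥ = 2+4·τ ≈ 8.472136, π⊥ = 2+4·τ' ≈ -0.472136 ∉ [0.5, 0.9) ⇒ out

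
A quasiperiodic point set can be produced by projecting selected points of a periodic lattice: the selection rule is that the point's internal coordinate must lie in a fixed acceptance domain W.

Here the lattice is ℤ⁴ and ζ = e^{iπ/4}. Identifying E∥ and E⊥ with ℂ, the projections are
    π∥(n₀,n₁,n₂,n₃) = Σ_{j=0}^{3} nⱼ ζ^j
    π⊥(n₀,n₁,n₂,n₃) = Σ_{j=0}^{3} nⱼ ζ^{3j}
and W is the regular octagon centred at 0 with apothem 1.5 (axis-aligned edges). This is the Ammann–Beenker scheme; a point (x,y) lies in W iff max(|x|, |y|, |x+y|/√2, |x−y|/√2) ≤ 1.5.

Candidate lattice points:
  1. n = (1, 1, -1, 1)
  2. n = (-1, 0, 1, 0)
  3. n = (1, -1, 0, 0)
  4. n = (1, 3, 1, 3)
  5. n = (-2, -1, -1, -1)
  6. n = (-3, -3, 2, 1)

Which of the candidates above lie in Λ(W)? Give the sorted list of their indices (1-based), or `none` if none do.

With ζ = e^{iπ/4} the internal vectors are ζ^0,ζ^3,ζ^6,ζ^9.
#1 (1, 1, -1, 1): internal (1.0000, 2.4142); octagon support 2.4142 vs apothem 1.5 → ∉ W
#2 (-1, 0, 1, 0): internal (-1.0000, -1.0000); octagon support 1.4142 vs apothem 1.5 → ∈ W
#3 (1, -1, 0, 0): internal (1.7071, -0.7071); octagon support 1.7071 vs apothem 1.5 → ∉ W
#4 (1, 3, 1, 3): internal (1.0000, 3.2426); octagon support 3.2426 vs apothem 1.5 → ∉ W
#5 (-2, -1, -1, -1): internal (-2.0000, -0.4142); octagon support 2.0000 vs apothem 1.5 → ∉ W
#6 (-3, -3, 2, 1): internal (-0.1716, -3.4142); octagon support 3.4142 vs apothem 1.5 → ∉ W

2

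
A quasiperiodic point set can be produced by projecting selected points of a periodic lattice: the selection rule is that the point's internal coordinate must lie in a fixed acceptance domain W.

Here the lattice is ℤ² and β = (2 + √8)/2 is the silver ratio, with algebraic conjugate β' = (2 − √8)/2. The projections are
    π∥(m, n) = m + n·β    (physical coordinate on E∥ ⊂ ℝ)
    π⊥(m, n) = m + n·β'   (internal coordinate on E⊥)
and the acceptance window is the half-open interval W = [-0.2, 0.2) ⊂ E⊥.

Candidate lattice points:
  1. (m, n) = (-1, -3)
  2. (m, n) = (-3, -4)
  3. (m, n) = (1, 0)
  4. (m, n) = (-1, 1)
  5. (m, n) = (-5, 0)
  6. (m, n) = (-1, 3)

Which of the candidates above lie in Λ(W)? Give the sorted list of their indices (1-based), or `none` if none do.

none

Numerically β ≈ 2.41421 and β' = −1/β ≈ -0.41421.
[1] lift (-1,-3): star map gives 0.24264; window check -0.2 ≤ 0.24264 < 0.2 is false → out
[2] lift (-3,-4): star map gives -1.34315; window check -0.2 ≤ -1.34315 < 0.2 is false → out
[3] lift (1,0): star map gives 1.00000; window check -0.2 ≤ 1.00000 < 0.2 is false → out
[4] lift (-1,1): star map gives -1.41421; window check -0.2 ≤ -1.41421 < 0.2 is false → out
[5] lift (-5,0): star map gives -5.00000; window check -0.2 ≤ -5.00000 < 0.2 is false → out
[6] lift (-1,3): star map gives -2.24264; window check -0.2 ≤ -2.24264 < 0.2 is false → out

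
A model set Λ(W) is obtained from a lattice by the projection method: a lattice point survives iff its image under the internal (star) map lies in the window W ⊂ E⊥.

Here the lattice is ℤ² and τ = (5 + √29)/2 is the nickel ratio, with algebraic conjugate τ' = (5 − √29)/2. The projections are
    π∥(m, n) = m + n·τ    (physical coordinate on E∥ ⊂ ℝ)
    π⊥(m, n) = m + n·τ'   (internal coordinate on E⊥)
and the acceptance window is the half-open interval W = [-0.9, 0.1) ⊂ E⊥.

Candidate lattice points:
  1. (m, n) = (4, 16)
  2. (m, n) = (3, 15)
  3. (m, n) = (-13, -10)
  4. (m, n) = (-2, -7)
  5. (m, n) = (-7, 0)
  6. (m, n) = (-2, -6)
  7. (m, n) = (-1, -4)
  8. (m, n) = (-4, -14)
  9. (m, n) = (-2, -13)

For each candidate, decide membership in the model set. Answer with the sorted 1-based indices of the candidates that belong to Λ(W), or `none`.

4, 6, 7

Numerically τ ≈ 5.19258 and τ' = −1/τ ≈ -0.19258.
candidate 1: (m,n)=(4,16) → π∥ = 4+16·τ ≈ 87.08132, π⊥ = 4+16·τ' ≈ 0.91868 ∉ [-0.9, 0.1) ⇒ out
candidate 2: (m,n)=(3,15) → π∥ = 3+15·τ ≈ 80.88874, π⊥ = 3+15·τ' ≈ 0.11126 ∉ [-0.9, 0.1) ⇒ out
candidate 3: (m,n)=(-13,-10) → π∥ = -13-10·τ ≈ -64.92582, π⊥ = -13-10·τ' ≈ -11.07418 ∉ [-0.9, 0.1) ⇒ out
candidate 4: (m,n)=(-2,-7) → π∥ = -2-7·τ ≈ -38.34808, π⊥ = -2-7·τ' ≈ -0.65192 ∈ [-0.9, 0.1) ⇒ IN Λ
candidate 5: (m,n)=(-7,0) → π∥ = -7+0·τ ≈ -7.00000, π⊥ = -7+0·τ' ≈ -7.00000 ∉ [-0.9, 0.1) ⇒ out
candidate 6: (m,n)=(-2,-6) → π∥ = -2-6·τ ≈ -33.15549, π⊥ = -2-6·τ' ≈ -0.84451 ∈ [-0.9, 0.1) ⇒ IN Λ
candidate 7: (m,n)=(-1,-4) → π∥ = -1-4·τ ≈ -21.77033, π⊥ = -1-4·τ' ≈ -0.22967 ∈ [-0.9, 0.1) ⇒ IN Λ
candidate 8: (m,n)=(-4,-14) → π∥ = -4-14·τ ≈ -76.69615, π⊥ = -4-14·τ' ≈ -1.30385 ∉ [-0.9, 0.1) ⇒ out
candidate 9: (m,n)=(-2,-13) → π∥ = -2-13·τ ≈ -69.50357, π⊥ = -2-13·τ' ≈ 0.50357 ∉ [-0.9, 0.1) ⇒ out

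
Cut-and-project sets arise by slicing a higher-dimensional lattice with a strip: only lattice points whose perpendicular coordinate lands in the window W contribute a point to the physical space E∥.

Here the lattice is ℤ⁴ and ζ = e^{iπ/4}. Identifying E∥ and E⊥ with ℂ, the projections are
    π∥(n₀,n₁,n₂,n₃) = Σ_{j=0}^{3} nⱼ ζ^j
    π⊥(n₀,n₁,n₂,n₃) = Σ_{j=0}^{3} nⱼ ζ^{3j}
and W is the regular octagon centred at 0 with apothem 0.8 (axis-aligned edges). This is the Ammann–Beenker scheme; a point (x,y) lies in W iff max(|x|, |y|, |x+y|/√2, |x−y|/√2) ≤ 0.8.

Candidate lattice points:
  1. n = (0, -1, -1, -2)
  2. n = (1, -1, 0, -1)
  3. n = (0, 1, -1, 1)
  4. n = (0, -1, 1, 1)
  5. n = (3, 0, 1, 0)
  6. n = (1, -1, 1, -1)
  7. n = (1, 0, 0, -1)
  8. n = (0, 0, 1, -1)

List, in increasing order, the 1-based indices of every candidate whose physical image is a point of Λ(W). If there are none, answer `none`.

7

With ζ = e^{iπ/4} the internal vectors are ζ^0,ζ^3,ζ^6,ζ^9.
#1 (0, -1, -1, -2): internal (-0.707107, -1.121320); octagon support 1.292893 vs apothem 0.8 → ∉ W
#2 (1, -1, 0, -1): internal (1.000000, -1.414214); octagon support 1.707107 vs apothem 0.8 → ∉ W
#3 (0, 1, -1, 1): internal (0.000000, 2.414214); octagon support 2.414214 vs apothem 0.8 → ∉ W
#4 (0, -1, 1, 1): internal (1.414214, -1.000000); octagon support 1.707107 vs apothem 0.8 → ∉ W
#5 (3, 0, 1, 0): internal (3.000000, -1.000000); octagon support 3.000000 vs apothem 0.8 → ∉ W
#6 (1, -1, 1, -1): internal (1.000000, -2.414214); octagon support 2.414214 vs apothem 0.8 → ∉ W
#7 (1, 0, 0, -1): internal (0.292893, -0.707107); octagon support 0.707107 vs apothem 0.8 → ∈ W
#8 (0, 0, 1, -1): internal (-0.707107, -1.707107); octagon support 1.707107 vs apothem 0.8 → ∉ W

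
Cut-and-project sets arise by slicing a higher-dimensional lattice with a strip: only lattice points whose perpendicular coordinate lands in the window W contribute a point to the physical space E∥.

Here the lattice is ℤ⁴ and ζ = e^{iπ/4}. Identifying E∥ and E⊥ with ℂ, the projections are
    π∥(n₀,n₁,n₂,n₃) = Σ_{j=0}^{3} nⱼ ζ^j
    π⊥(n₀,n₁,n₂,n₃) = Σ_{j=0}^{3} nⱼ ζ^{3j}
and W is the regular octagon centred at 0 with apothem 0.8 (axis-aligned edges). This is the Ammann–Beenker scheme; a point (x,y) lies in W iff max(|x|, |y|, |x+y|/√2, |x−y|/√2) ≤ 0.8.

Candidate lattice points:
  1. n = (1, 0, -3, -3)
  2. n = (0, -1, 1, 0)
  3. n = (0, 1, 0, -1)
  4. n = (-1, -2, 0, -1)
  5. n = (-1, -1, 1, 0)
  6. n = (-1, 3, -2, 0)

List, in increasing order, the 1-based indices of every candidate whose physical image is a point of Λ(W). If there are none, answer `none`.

none

Internal map: ζ^{3j} for j=0..3 gives (1,0), (−√2/2,√2/2), (0,−1), (√2/2,√2/2).
candidate 1: n = (1, 0, -3, -3) → π⊥ ≈ (-1.121320, +0.878680); max(|x|,|y|,|x±y|/√2) = 1.414214 > 0.8 ⇒ ∉ W
candidate 2: n = (0, -1, 1, 0) → π⊥ ≈ (+0.707107, -1.707107); max(|x|,|y|,|x±y|/√2) = 1.707107 > 0.8 ⇒ ∉ W
candidate 3: n = (0, 1, 0, -1) → π⊥ ≈ (-1.414214, +0.000000); max(|x|,|y|,|x±y|/√2) = 1.414214 > 0.8 ⇒ ∉ W
candidate 4: n = (-1, -2, 0, -1) → π⊥ ≈ (-0.292893, -2.121320); max(|x|,|y|,|x±y|/√2) = 2.121320 > 0.8 ⇒ ∉ W
candidate 5: n = (-1, -1, 1, 0) → π⊥ ≈ (-0.292893, -1.707107); max(|x|,|y|,|x±y|/√2) = 1.707107 > 0.8 ⇒ ∉ W
candidate 6: n = (-1, 3, -2, 0) → π⊥ ≈ (-3.121320, +4.121320); max(|x|,|y|,|x±y|/√2) = 5.121320 > 0.8 ⇒ ∉ W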